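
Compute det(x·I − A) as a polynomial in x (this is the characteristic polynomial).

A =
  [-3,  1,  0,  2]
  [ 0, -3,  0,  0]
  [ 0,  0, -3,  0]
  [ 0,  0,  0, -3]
x^4 + 12*x^3 + 54*x^2 + 108*x + 81

Expanding det(x·I − A) (e.g. by cofactor expansion or by noting that A is similar to its Jordan form J, which has the same characteristic polynomial as A) gives
  χ_A(x) = x^4 + 12*x^3 + 54*x^2 + 108*x + 81
which factors as (x + 3)^4. The eigenvalues (with algebraic multiplicities) are λ = -3 with multiplicity 4.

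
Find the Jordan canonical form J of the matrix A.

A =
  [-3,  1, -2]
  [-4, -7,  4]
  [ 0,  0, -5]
J_2(-5) ⊕ J_1(-5)

The characteristic polynomial is
  det(x·I − A) = x^3 + 15*x^2 + 75*x + 125 = (x + 5)^3

Eigenvalues and multiplicities (the geometric multiplicity of λ is n − rank(A − λI), which equals the number of Jordan blocks for λ):
  λ = -5: algebraic multiplicity = 3, geometric multiplicity = 2

Determining the block sizes for each eigenvalue:
  λ = -5: 2 blocks summing to 3 forces exactly one block of size 2 and the rest size 1 → block sizes [2, 1]

Assembling the blocks gives a Jordan form
J =
  [-5,  1,  0]
  [ 0, -5,  0]
  [ 0,  0, -5]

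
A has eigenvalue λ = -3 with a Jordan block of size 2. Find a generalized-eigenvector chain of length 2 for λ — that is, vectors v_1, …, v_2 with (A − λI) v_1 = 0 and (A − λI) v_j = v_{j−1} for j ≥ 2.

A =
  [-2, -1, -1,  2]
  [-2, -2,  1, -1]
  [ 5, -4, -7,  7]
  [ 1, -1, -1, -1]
A Jordan chain for λ = -3 of length 2:
v_1 = (1, -2, 5, 1)ᵀ
v_2 = (1, 0, 0, 0)ᵀ

Let N = A − (-3)·I. We want v_2 with N^2 v_2 = 0 but N^1 v_2 ≠ 0; then v_{j-1} := N · v_j for j = 2, …, 2.

Pick v_2 = (1, 0, 0, 0)ᵀ.
Then v_1 = N · v_2 = (1, -2, 5, 1)ᵀ.

Sanity check: (A − (-3)·I) v_1 = (0, 0, 0, 0)ᵀ = 0. ✓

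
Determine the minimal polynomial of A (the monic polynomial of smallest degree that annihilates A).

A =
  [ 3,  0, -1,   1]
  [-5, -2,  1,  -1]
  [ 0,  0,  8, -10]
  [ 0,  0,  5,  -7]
x^3 - 4*x^2 - 3*x + 18

The characteristic polynomial is χ_A(x) = (x - 3)^2*(x + 2)^2, so the eigenvalues are known. The minimal polynomial is
  m_A(x) = Π_λ (x − λ)^{k_λ}
where k_λ is the size of the *largest* Jordan block for λ (equivalently, the smallest k with (A − λI)^k v = 0 for every generalised eigenvector v of λ).

  λ = -2: largest Jordan block has size 1, contributing (x + 2)
  λ = 3: largest Jordan block has size 2, contributing (x − 3)^2

So m_A(x) = (x - 3)^2*(x + 2) = x^3 - 4*x^2 - 3*x + 18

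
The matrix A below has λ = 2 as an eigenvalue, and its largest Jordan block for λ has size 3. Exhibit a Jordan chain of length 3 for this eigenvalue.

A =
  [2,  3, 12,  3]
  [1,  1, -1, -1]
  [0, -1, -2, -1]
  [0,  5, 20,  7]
A Jordan chain for λ = 2 of length 3:
v_1 = (3, -1, -1, 5)ᵀ
v_2 = (0, 1, 0, 0)ᵀ
v_3 = (1, 0, 0, 0)ᵀ

Let N = A − (2)·I. We want v_3 with N^3 v_3 = 0 but N^2 v_3 ≠ 0; then v_{j-1} := N · v_j for j = 3, …, 2.

Pick v_3 = (1, 0, 0, 0)ᵀ.
Then v_2 = N · v_3 = (0, 1, 0, 0)ᵀ.
Then v_1 = N · v_2 = (3, -1, -1, 5)ᵀ.

Sanity check: (A − (2)·I) v_1 = (0, 0, 0, 0)ᵀ = 0. ✓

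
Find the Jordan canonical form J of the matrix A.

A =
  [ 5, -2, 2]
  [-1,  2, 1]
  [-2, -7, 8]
J_3(5)

The characteristic polynomial is
  det(x·I − A) = x^3 - 15*x^2 + 75*x - 125 = (x - 5)^3

Eigenvalues and multiplicities (the geometric multiplicity of λ is n − rank(A − λI), which equals the number of Jordan blocks for λ):
  λ = 5: algebraic multiplicity = 3, geometric multiplicity = 1

Determining the block sizes for each eigenvalue:
  λ = 5: one block (gm = 1), so the single block has size am = 3 → block sizes [3]

Assembling the blocks gives a Jordan form
J =
  [5, 1, 0]
  [0, 5, 1]
  [0, 0, 5]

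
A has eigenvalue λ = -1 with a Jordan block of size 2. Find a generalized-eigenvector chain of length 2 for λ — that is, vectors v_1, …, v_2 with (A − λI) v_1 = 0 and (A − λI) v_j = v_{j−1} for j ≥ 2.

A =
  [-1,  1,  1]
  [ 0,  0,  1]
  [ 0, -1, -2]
A Jordan chain for λ = -1 of length 2:
v_1 = (1, 1, -1)ᵀ
v_2 = (0, 1, 0)ᵀ

Let N = A − (-1)·I. We want v_2 with N^2 v_2 = 0 but N^1 v_2 ≠ 0; then v_{j-1} := N · v_j for j = 2, …, 2.

Pick v_2 = (0, 1, 0)ᵀ.
Then v_1 = N · v_2 = (1, 1, -1)ᵀ.

Sanity check: (A − (-1)·I) v_1 = (0, 0, 0)ᵀ = 0. ✓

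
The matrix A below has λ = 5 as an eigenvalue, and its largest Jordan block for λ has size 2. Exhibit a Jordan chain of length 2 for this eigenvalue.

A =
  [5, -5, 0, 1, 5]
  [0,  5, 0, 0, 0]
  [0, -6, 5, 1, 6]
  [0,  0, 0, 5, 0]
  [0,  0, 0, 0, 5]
A Jordan chain for λ = 5 of length 2:
v_1 = (-5, 0, -6, 0, 0)ᵀ
v_2 = (0, 1, 0, 0, 0)ᵀ

Let N = A − (5)·I. We want v_2 with N^2 v_2 = 0 but N^1 v_2 ≠ 0; then v_{j-1} := N · v_j for j = 2, …, 2.

Pick v_2 = (0, 1, 0, 0, 0)ᵀ.
Then v_1 = N · v_2 = (-5, 0, -6, 0, 0)ᵀ.

Sanity check: (A − (5)·I) v_1 = (0, 0, 0, 0, 0)ᵀ = 0. ✓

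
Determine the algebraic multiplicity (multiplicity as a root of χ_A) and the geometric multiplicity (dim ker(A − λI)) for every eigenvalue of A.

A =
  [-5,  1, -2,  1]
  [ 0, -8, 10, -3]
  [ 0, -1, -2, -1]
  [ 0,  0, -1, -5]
λ = -5: alg = 4, geom = 2

Step 1 — factor the characteristic polynomial to read off the algebraic multiplicities:
  χ_A(x) = (x + 5)^4

Step 2 — compute geometric multiplicities via the rank-nullity identity g(λ) = n − rank(A − λI):
  rank(A − (-5)·I) = 2, so dim ker(A − (-5)·I) = n − 2 = 2

Summary:
  λ = -5: algebraic multiplicity = 4, geometric multiplicity = 2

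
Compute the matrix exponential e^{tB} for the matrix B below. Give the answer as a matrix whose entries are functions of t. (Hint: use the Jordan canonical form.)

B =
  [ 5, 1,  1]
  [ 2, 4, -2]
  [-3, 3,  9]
e^{tB} =
  [-t*exp(6*t) + exp(6*t), t*exp(6*t), t*exp(6*t)]
  [2*t*exp(6*t), -2*t*exp(6*t) + exp(6*t), -2*t*exp(6*t)]
  [-3*t*exp(6*t), 3*t*exp(6*t), 3*t*exp(6*t) + exp(6*t)]

Strategy: write B = P · J · P⁻¹ where J is a Jordan canonical form, so e^{tB} = P · e^{tJ} · P⁻¹, and e^{tJ} can be computed block-by-block.

B has Jordan form
J =
  [6, 1, 0]
  [0, 6, 0]
  [0, 0, 6]
(up to reordering of blocks).

Per-block formulas:
  For a 2×2 Jordan block J_2(6): exp(t · J_2(6)) = e^(6t)·(I + t·N), where N is the 2×2 nilpotent shift.
  For a 1×1 block at λ = 6: exp(t · [6]) = [e^(6t)].

After assembling e^{tJ} and conjugating by P, we get:

e^{tB} =
  [-t*exp(6*t) + exp(6*t), t*exp(6*t), t*exp(6*t)]
  [2*t*exp(6*t), -2*t*exp(6*t) + exp(6*t), -2*t*exp(6*t)]
  [-3*t*exp(6*t), 3*t*exp(6*t), 3*t*exp(6*t) + exp(6*t)]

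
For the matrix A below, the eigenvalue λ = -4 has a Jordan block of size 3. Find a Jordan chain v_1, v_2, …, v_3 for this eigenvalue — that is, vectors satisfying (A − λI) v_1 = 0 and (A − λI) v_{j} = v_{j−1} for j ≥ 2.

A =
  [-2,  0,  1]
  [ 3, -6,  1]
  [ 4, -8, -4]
A Jordan chain for λ = -4 of length 3:
v_1 = (8, 4, -16)ᵀ
v_2 = (2, 3, 4)ᵀ
v_3 = (1, 0, 0)ᵀ

Let N = A − (-4)·I. We want v_3 with N^3 v_3 = 0 but N^2 v_3 ≠ 0; then v_{j-1} := N · v_j for j = 3, …, 2.

Pick v_3 = (1, 0, 0)ᵀ.
Then v_2 = N · v_3 = (2, 3, 4)ᵀ.
Then v_1 = N · v_2 = (8, 4, -16)ᵀ.

Sanity check: (A − (-4)·I) v_1 = (0, 0, 0)ᵀ = 0. ✓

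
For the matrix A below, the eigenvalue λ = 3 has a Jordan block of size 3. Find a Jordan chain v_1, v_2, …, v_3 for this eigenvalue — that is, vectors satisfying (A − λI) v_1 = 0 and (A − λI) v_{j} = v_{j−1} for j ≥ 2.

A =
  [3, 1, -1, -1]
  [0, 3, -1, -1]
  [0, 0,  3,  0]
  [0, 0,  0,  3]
A Jordan chain for λ = 3 of length 3:
v_1 = (-1, 0, 0, 0)ᵀ
v_2 = (-1, -1, 0, 0)ᵀ
v_3 = (0, 0, 1, 0)ᵀ

Let N = A − (3)·I. We want v_3 with N^3 v_3 = 0 but N^2 v_3 ≠ 0; then v_{j-1} := N · v_j for j = 3, …, 2.

Pick v_3 = (0, 0, 1, 0)ᵀ.
Then v_2 = N · v_3 = (-1, -1, 0, 0)ᵀ.
Then v_1 = N · v_2 = (-1, 0, 0, 0)ᵀ.

Sanity check: (A − (3)·I) v_1 = (0, 0, 0, 0)ᵀ = 0. ✓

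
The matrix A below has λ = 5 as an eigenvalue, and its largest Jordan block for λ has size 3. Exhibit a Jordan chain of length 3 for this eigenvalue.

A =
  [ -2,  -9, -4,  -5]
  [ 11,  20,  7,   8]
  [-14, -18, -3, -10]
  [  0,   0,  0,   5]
A Jordan chain for λ = 5 of length 3:
v_1 = (6, -10, 12, 0)ᵀ
v_2 = (-7, 11, -14, 0)ᵀ
v_3 = (1, 0, 0, 0)ᵀ

Let N = A − (5)·I. We want v_3 with N^3 v_3 = 0 but N^2 v_3 ≠ 0; then v_{j-1} := N · v_j for j = 3, …, 2.

Pick v_3 = (1, 0, 0, 0)ᵀ.
Then v_2 = N · v_3 = (-7, 11, -14, 0)ᵀ.
Then v_1 = N · v_2 = (6, -10, 12, 0)ᵀ.

Sanity check: (A − (5)·I) v_1 = (0, 0, 0, 0)ᵀ = 0. ✓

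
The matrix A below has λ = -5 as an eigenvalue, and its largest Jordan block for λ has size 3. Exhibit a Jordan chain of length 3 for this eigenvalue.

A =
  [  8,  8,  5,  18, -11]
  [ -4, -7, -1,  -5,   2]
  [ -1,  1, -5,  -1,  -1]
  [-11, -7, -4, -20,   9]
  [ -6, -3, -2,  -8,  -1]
A Jordan chain for λ = -5 of length 3:
v_1 = (7, -2, 0, -6, -3)ᵀ
v_2 = (5, -1, 0, -4, -2)ᵀ
v_3 = (0, 0, 1, 0, 0)ᵀ

Let N = A − (-5)·I. We want v_3 with N^3 v_3 = 0 but N^2 v_3 ≠ 0; then v_{j-1} := N · v_j for j = 3, …, 2.

Pick v_3 = (0, 0, 1, 0, 0)ᵀ.
Then v_2 = N · v_3 = (5, -1, 0, -4, -2)ᵀ.
Then v_1 = N · v_2 = (7, -2, 0, -6, -3)ᵀ.

Sanity check: (A − (-5)·I) v_1 = (0, 0, 0, 0, 0)ᵀ = 0. ✓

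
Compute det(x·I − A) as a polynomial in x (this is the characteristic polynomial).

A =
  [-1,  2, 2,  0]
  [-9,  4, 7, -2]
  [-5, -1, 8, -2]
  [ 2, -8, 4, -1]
x^4 - 10*x^3 + 36*x^2 - 54*x + 27

Expanding det(x·I − A) (e.g. by cofactor expansion or by noting that A is similar to its Jordan form J, which has the same characteristic polynomial as A) gives
  χ_A(x) = x^4 - 10*x^3 + 36*x^2 - 54*x + 27
which factors as (x - 3)^3*(x - 1). The eigenvalues (with algebraic multiplicities) are λ = 1 with multiplicity 1, λ = 3 with multiplicity 3.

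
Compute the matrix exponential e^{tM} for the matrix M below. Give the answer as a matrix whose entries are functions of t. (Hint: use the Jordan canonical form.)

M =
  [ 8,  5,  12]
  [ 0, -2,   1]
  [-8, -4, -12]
e^{tM} =
  [2*t^2*exp(-2*t) + 10*t*exp(-2*t) + exp(-2*t), t^2*exp(-2*t) + 5*t*exp(-2*t), 5*t^2*exp(-2*t)/2 + 12*t*exp(-2*t)]
  [-4*t^2*exp(-2*t), -2*t^2*exp(-2*t) + exp(-2*t), -5*t^2*exp(-2*t) + t*exp(-2*t)]
  [-8*t*exp(-2*t), -4*t*exp(-2*t), -10*t*exp(-2*t) + exp(-2*t)]

Strategy: write M = P · J · P⁻¹ where J is a Jordan canonical form, so e^{tM} = P · e^{tJ} · P⁻¹, and e^{tJ} can be computed block-by-block.

M has Jordan form
J =
  [-2,  1,  0]
  [ 0, -2,  1]
  [ 0,  0, -2]
(up to reordering of blocks).

Per-block formulas:
  For a 3×3 Jordan block J_3(-2): exp(t · J_3(-2)) = e^(-2t)·(I + t·N + (t^2/2)·N^2), where N is the 3×3 nilpotent shift.

After assembling e^{tJ} and conjugating by P, we get:

e^{tM} =
  [2*t^2*exp(-2*t) + 10*t*exp(-2*t) + exp(-2*t), t^2*exp(-2*t) + 5*t*exp(-2*t), 5*t^2*exp(-2*t)/2 + 12*t*exp(-2*t)]
  [-4*t^2*exp(-2*t), -2*t^2*exp(-2*t) + exp(-2*t), -5*t^2*exp(-2*t) + t*exp(-2*t)]
  [-8*t*exp(-2*t), -4*t*exp(-2*t), -10*t*exp(-2*t) + exp(-2*t)]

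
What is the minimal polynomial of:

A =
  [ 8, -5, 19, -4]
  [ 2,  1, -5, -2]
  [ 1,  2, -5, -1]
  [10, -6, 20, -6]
x^4 + 2*x^3 - 12*x^2 - 40*x - 32

The characteristic polynomial is χ_A(x) = (x - 4)*(x + 2)^3, so the eigenvalues are known. The minimal polynomial is
  m_A(x) = Π_λ (x − λ)^{k_λ}
where k_λ is the size of the *largest* Jordan block for λ (equivalently, the smallest k with (A − λI)^k v = 0 for every generalised eigenvector v of λ).

  λ = -2: largest Jordan block has size 3, contributing (x + 2)^3
  λ = 4: largest Jordan block has size 1, contributing (x − 4)

So m_A(x) = (x - 4)*(x + 2)^3 = x^4 + 2*x^3 - 12*x^2 - 40*x - 32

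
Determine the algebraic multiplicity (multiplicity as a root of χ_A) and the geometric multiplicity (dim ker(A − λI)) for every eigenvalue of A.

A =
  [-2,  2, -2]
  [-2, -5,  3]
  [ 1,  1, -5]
λ = -4: alg = 3, geom = 1

Step 1 — factor the characteristic polynomial to read off the algebraic multiplicities:
  χ_A(x) = (x + 4)^3

Step 2 — compute geometric multiplicities via the rank-nullity identity g(λ) = n − rank(A − λI):
  rank(A − (-4)·I) = 2, so dim ker(A − (-4)·I) = n − 2 = 1

Summary:
  λ = -4: algebraic multiplicity = 3, geometric multiplicity = 1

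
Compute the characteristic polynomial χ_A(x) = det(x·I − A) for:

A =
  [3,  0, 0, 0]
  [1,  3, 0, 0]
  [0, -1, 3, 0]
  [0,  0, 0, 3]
x^4 - 12*x^3 + 54*x^2 - 108*x + 81

Expanding det(x·I − A) (e.g. by cofactor expansion or by noting that A is similar to its Jordan form J, which has the same characteristic polynomial as A) gives
  χ_A(x) = x^4 - 12*x^3 + 54*x^2 - 108*x + 81
which factors as (x - 3)^4. The eigenvalues (with algebraic multiplicities) are λ = 3 with multiplicity 4.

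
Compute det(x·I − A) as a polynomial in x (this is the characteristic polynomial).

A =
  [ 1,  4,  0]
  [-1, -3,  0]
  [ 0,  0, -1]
x^3 + 3*x^2 + 3*x + 1

Expanding det(x·I − A) (e.g. by cofactor expansion or by noting that A is similar to its Jordan form J, which has the same characteristic polynomial as A) gives
  χ_A(x) = x^3 + 3*x^2 + 3*x + 1
which factors as (x + 1)^3. The eigenvalues (with algebraic multiplicities) are λ = -1 with multiplicity 3.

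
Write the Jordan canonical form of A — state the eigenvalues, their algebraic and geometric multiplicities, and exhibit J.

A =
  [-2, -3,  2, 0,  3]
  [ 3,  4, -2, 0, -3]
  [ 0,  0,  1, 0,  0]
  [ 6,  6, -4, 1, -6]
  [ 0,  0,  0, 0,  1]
J_2(1) ⊕ J_1(1) ⊕ J_1(1) ⊕ J_1(1)

The characteristic polynomial is
  det(x·I − A) = x^5 - 5*x^4 + 10*x^3 - 10*x^2 + 5*x - 1 = (x - 1)^5

Eigenvalues and multiplicities (the geometric multiplicity of λ is n − rank(A − λI), which equals the number of Jordan blocks for λ):
  λ = 1: algebraic multiplicity = 5, geometric multiplicity = 4

Determining the block sizes for each eigenvalue:
  λ = 1: 4 blocks summing to 5 forces exactly one block of size 2 and the rest size 1 → block sizes [2, 1, 1, 1]

Assembling the blocks gives a Jordan form
J =
  [1, 1, 0, 0, 0]
  [0, 1, 0, 0, 0]
  [0, 0, 1, 0, 0]
  [0, 0, 0, 1, 0]
  [0, 0, 0, 0, 1]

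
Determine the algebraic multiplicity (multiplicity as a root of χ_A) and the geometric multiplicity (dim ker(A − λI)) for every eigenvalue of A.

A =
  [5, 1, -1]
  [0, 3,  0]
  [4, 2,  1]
λ = 3: alg = 3, geom = 2

Step 1 — factor the characteristic polynomial to read off the algebraic multiplicities:
  χ_A(x) = (x - 3)^3

Step 2 — compute geometric multiplicities via the rank-nullity identity g(λ) = n − rank(A − λI):
  rank(A − (3)·I) = 1, so dim ker(A − (3)·I) = n − 1 = 2

Summary:
  λ = 3: algebraic multiplicity = 3, geometric multiplicity = 2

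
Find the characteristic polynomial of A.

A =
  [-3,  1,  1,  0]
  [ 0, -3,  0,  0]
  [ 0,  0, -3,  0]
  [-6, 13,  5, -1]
x^4 + 10*x^3 + 36*x^2 + 54*x + 27

Expanding det(x·I − A) (e.g. by cofactor expansion or by noting that A is similar to its Jordan form J, which has the same characteristic polynomial as A) gives
  χ_A(x) = x^4 + 10*x^3 + 36*x^2 + 54*x + 27
which factors as (x + 1)*(x + 3)^3. The eigenvalues (with algebraic multiplicities) are λ = -3 with multiplicity 3, λ = -1 with multiplicity 1.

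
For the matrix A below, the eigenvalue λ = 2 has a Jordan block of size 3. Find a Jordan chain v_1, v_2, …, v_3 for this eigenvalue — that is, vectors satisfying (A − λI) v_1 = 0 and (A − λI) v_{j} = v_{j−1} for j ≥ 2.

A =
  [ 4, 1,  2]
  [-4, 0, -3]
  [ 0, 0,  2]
A Jordan chain for λ = 2 of length 3:
v_1 = (1, -2, 0)ᵀ
v_2 = (2, -3, 0)ᵀ
v_3 = (0, 0, 1)ᵀ

Let N = A − (2)·I. We want v_3 with N^3 v_3 = 0 but N^2 v_3 ≠ 0; then v_{j-1} := N · v_j for j = 3, …, 2.

Pick v_3 = (0, 0, 1)ᵀ.
Then v_2 = N · v_3 = (2, -3, 0)ᵀ.
Then v_1 = N · v_2 = (1, -2, 0)ᵀ.

Sanity check: (A − (2)·I) v_1 = (0, 0, 0)ᵀ = 0. ✓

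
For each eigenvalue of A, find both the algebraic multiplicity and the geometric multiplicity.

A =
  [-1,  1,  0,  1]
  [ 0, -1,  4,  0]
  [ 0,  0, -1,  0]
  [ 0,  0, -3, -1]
λ = -1: alg = 4, geom = 2

Step 1 — factor the characteristic polynomial to read off the algebraic multiplicities:
  χ_A(x) = (x + 1)^4

Step 2 — compute geometric multiplicities via the rank-nullity identity g(λ) = n − rank(A − λI):
  rank(A − (-1)·I) = 2, so dim ker(A − (-1)·I) = n − 2 = 2

Summary:
  λ = -1: algebraic multiplicity = 4, geometric multiplicity = 2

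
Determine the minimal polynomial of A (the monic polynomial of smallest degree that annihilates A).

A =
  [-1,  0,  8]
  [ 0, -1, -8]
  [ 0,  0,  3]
x^2 - 2*x - 3

The characteristic polynomial is χ_A(x) = (x - 3)*(x + 1)^2, so the eigenvalues are known. The minimal polynomial is
  m_A(x) = Π_λ (x − λ)^{k_λ}
where k_λ is the size of the *largest* Jordan block for λ (equivalently, the smallest k with (A − λI)^k v = 0 for every generalised eigenvector v of λ).

  λ = -1: largest Jordan block has size 1, contributing (x + 1)
  λ = 3: largest Jordan block has size 1, contributing (x − 3)

So m_A(x) = (x - 3)*(x + 1) = x^2 - 2*x - 3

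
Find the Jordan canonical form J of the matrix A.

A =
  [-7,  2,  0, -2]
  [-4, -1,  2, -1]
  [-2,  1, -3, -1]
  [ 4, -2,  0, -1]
J_3(-3) ⊕ J_1(-3)

The characteristic polynomial is
  det(x·I − A) = x^4 + 12*x^3 + 54*x^2 + 108*x + 81 = (x + 3)^4

Eigenvalues and multiplicities (the geometric multiplicity of λ is n − rank(A − λI), which equals the number of Jordan blocks for λ):
  λ = -3: algebraic multiplicity = 4, geometric multiplicity = 2

Determining the block sizes for each eigenvalue:
  λ = -3: with am = 4 and gm = 2, the partition is not yet determined (e.g. several partitions of 4 into 2 parts exist). Let N = A − (-3)·I. Computing rank(N^1) = 2, rank(N^2) = 1, rank(N^3) = 0; the number of blocks of size ≥ j is rank(N^{j−1}) − rank(N^j), giving [2, 1, 1]. So we have 1 block(s) of size 3, 1 block(s) of size 1 → block sizes [3, 1]

Assembling the blocks gives a Jordan form
J =
  [-3,  1,  0,  0]
  [ 0, -3,  1,  0]
  [ 0,  0, -3,  0]
  [ 0,  0,  0, -3]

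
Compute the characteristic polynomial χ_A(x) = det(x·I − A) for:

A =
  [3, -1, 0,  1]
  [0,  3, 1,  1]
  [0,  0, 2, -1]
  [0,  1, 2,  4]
x^4 - 12*x^3 + 54*x^2 - 108*x + 81

Expanding det(x·I − A) (e.g. by cofactor expansion or by noting that A is similar to its Jordan form J, which has the same characteristic polynomial as A) gives
  χ_A(x) = x^4 - 12*x^3 + 54*x^2 - 108*x + 81
which factors as (x - 3)^4. The eigenvalues (with algebraic multiplicities) are λ = 3 with multiplicity 4.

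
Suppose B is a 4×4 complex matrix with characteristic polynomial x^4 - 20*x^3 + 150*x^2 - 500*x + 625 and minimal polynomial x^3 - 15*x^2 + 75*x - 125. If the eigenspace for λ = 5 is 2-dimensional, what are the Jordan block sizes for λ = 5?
Block sizes for λ = 5: [3, 1]

Step 1 — from the characteristic polynomial, algebraic multiplicity of λ = 5 is 4. From dim ker(B − (5)·I) = 2, there are exactly 2 Jordan blocks for λ = 5.
Step 2 — from the minimal polynomial, the factor (x − 5)^3 tells us the largest block for λ = 5 has size 3.
Step 3 — with total size 4, 2 blocks, and largest block 3, the block sizes (in nonincreasing order) are [3, 1].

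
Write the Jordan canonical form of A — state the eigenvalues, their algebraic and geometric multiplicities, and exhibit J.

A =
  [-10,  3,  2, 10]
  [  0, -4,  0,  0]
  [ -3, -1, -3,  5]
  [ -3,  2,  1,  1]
J_2(-4) ⊕ J_2(-4)

The characteristic polynomial is
  det(x·I − A) = x^4 + 16*x^3 + 96*x^2 + 256*x + 256 = (x + 4)^4

Eigenvalues and multiplicities (the geometric multiplicity of λ is n − rank(A − λI), which equals the number of Jordan blocks for λ):
  λ = -4: algebraic multiplicity = 4, geometric multiplicity = 2

Determining the block sizes for each eigenvalue:
  λ = -4: with am = 4 and gm = 2, the partition is not yet determined (e.g. several partitions of 4 into 2 parts exist). Let N = A − (-4)·I. Computing rank(N^1) = 2, rank(N^2) = 0; the number of blocks of size ≥ j is rank(N^{j−1}) − rank(N^j), giving [2, 2]. So we have 2 block(s) of size 2 → block sizes [2, 2]

Assembling the blocks gives a Jordan form
J =
  [-4,  1,  0,  0]
  [ 0, -4,  0,  0]
  [ 0,  0, -4,  1]
  [ 0,  0,  0, -4]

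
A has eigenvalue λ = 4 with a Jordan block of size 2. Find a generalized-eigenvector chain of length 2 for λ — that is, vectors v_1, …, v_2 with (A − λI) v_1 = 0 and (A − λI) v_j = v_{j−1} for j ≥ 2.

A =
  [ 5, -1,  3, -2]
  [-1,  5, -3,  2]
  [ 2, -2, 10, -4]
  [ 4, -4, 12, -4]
A Jordan chain for λ = 4 of length 2:
v_1 = (1, -1, 2, 4)ᵀ
v_2 = (1, 0, 0, 0)ᵀ

Let N = A − (4)·I. We want v_2 with N^2 v_2 = 0 but N^1 v_2 ≠ 0; then v_{j-1} := N · v_j for j = 2, …, 2.

Pick v_2 = (1, 0, 0, 0)ᵀ.
Then v_1 = N · v_2 = (1, -1, 2, 4)ᵀ.

Sanity check: (A − (4)·I) v_1 = (0, 0, 0, 0)ᵀ = 0. ✓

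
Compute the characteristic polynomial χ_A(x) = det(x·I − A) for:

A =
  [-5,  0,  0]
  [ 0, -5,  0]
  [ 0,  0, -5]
x^3 + 15*x^2 + 75*x + 125

Expanding det(x·I − A) (e.g. by cofactor expansion or by noting that A is similar to its Jordan form J, which has the same characteristic polynomial as A) gives
  χ_A(x) = x^3 + 15*x^2 + 75*x + 125
which factors as (x + 5)^3. The eigenvalues (with algebraic multiplicities) are λ = -5 with multiplicity 3.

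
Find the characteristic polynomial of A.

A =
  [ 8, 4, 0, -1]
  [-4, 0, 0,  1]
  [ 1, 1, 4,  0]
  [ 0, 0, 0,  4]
x^4 - 16*x^3 + 96*x^2 - 256*x + 256

Expanding det(x·I − A) (e.g. by cofactor expansion or by noting that A is similar to its Jordan form J, which has the same characteristic polynomial as A) gives
  χ_A(x) = x^4 - 16*x^3 + 96*x^2 - 256*x + 256
which factors as (x - 4)^4. The eigenvalues (with algebraic multiplicities) are λ = 4 with multiplicity 4.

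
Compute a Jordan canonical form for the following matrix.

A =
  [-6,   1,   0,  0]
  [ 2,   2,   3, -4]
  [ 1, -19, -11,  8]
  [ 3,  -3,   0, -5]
J_3(-5) ⊕ J_1(-5)

The characteristic polynomial is
  det(x·I − A) = x^4 + 20*x^3 + 150*x^2 + 500*x + 625 = (x + 5)^4

Eigenvalues and multiplicities (the geometric multiplicity of λ is n − rank(A − λI), which equals the number of Jordan blocks for λ):
  λ = -5: algebraic multiplicity = 4, geometric multiplicity = 2

Determining the block sizes for each eigenvalue:
  λ = -5: with am = 4 and gm = 2, the partition is not yet determined (e.g. several partitions of 4 into 2 parts exist). Let N = A − (-5)·I. Computing rank(N^1) = 2, rank(N^2) = 1, rank(N^3) = 0; the number of blocks of size ≥ j is rank(N^{j−1}) − rank(N^j), giving [2, 1, 1]. So we have 1 block(s) of size 3, 1 block(s) of size 1 → block sizes [3, 1]

Assembling the blocks gives a Jordan form
J =
  [-5,  1,  0,  0]
  [ 0, -5,  1,  0]
  [ 0,  0, -5,  0]
  [ 0,  0,  0, -5]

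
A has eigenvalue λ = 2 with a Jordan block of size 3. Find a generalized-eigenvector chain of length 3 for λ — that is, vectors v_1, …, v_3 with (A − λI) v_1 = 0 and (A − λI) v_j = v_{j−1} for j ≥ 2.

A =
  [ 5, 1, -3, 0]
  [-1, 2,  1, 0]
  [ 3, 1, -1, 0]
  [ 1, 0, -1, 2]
A Jordan chain for λ = 2 of length 3:
v_1 = (-1, 0, -1, 0)ᵀ
v_2 = (3, -1, 3, 1)ᵀ
v_3 = (1, 0, 0, 0)ᵀ

Let N = A − (2)·I. We want v_3 with N^3 v_3 = 0 but N^2 v_3 ≠ 0; then v_{j-1} := N · v_j for j = 3, …, 2.

Pick v_3 = (1, 0, 0, 0)ᵀ.
Then v_2 = N · v_3 = (3, -1, 3, 1)ᵀ.
Then v_1 = N · v_2 = (-1, 0, -1, 0)ᵀ.

Sanity check: (A − (2)·I) v_1 = (0, 0, 0, 0)ᵀ = 0. ✓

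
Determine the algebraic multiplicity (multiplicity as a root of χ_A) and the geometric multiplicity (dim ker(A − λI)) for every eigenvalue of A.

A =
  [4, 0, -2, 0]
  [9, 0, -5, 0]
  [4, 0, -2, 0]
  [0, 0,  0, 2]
λ = 0: alg = 2, geom = 1; λ = 2: alg = 2, geom = 2

Step 1 — factor the characteristic polynomial to read off the algebraic multiplicities:
  χ_A(x) = x^2*(x - 2)^2

Step 2 — compute geometric multiplicities via the rank-nullity identity g(λ) = n − rank(A − λI):
  rank(A − (0)·I) = 3, so dim ker(A − (0)·I) = n − 3 = 1
  rank(A − (2)·I) = 2, so dim ker(A − (2)·I) = n − 2 = 2

Summary:
  λ = 0: algebraic multiplicity = 2, geometric multiplicity = 1
  λ = 2: algebraic multiplicity = 2, geometric multiplicity = 2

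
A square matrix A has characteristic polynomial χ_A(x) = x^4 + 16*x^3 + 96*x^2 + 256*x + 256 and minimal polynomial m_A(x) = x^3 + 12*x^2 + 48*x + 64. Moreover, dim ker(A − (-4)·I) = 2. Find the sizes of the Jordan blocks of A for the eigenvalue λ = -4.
Block sizes for λ = -4: [3, 1]

Step 1 — from the characteristic polynomial, algebraic multiplicity of λ = -4 is 4. From dim ker(A − (-4)·I) = 2, there are exactly 2 Jordan blocks for λ = -4.
Step 2 — from the minimal polynomial, the factor (x + 4)^3 tells us the largest block for λ = -4 has size 3.
Step 3 — with total size 4, 2 blocks, and largest block 3, the block sizes (in nonincreasing order) are [3, 1].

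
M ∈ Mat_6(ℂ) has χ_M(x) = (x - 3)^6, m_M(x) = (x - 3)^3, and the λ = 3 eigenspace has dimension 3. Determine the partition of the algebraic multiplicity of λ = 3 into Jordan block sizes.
Block sizes for λ = 3: [3, 2, 1]

Step 1 — from the characteristic polynomial, algebraic multiplicity of λ = 3 is 6. From dim ker(M − (3)·I) = 3, there are exactly 3 Jordan blocks for λ = 3.
Step 2 — from the minimal polynomial, the factor (x − 3)^3 tells us the largest block for λ = 3 has size 3.
Step 3 — with total size 6, 3 blocks, and largest block 3, the block sizes (in nonincreasing order) are [3, 2, 1].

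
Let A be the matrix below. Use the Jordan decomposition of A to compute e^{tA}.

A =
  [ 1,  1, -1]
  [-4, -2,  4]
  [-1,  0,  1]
e^{tA} =
  [-t^2 + t + 1, -t^2/2 + t, t^2 - t]
  [-4*t, 1 - 2*t, 4*t]
  [-t^2 - t, -t^2/2, t^2 + t + 1]

Strategy: write A = P · J · P⁻¹ where J is a Jordan canonical form, so e^{tA} = P · e^{tJ} · P⁻¹, and e^{tJ} can be computed block-by-block.

A has Jordan form
J =
  [0, 1, 0]
  [0, 0, 1]
  [0, 0, 0]
(up to reordering of blocks).

Per-block formulas:
  For a 3×3 Jordan block J_3(0): exp(t · J_3(0)) = e^(0t)·(I + t·N + (t^2/2)·N^2), where N is the 3×3 nilpotent shift.

After assembling e^{tJ} and conjugating by P, we get:

e^{tA} =
  [-t^2 + t + 1, -t^2/2 + t, t^2 - t]
  [-4*t, 1 - 2*t, 4*t]
  [-t^2 - t, -t^2/2, t^2 + t + 1]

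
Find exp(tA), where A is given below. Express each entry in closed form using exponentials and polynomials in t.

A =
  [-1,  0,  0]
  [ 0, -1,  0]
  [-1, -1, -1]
e^{tA} =
  [exp(-t), 0, 0]
  [0, exp(-t), 0]
  [-t*exp(-t), -t*exp(-t), exp(-t)]

Strategy: write A = P · J · P⁻¹ where J is a Jordan canonical form, so e^{tA} = P · e^{tJ} · P⁻¹, and e^{tJ} can be computed block-by-block.

A has Jordan form
J =
  [-1,  1,  0]
  [ 0, -1,  0]
  [ 0,  0, -1]
(up to reordering of blocks).

Per-block formulas:
  For a 1×1 block at λ = -1: exp(t · [-1]) = [e^(-1t)].
  For a 2×2 Jordan block J_2(-1): exp(t · J_2(-1)) = e^(-1t)·(I + t·N), where N is the 2×2 nilpotent shift.

After assembling e^{tJ} and conjugating by P, we get:

e^{tA} =
  [exp(-t), 0, 0]
  [0, exp(-t), 0]
  [-t*exp(-t), -t*exp(-t), exp(-t)]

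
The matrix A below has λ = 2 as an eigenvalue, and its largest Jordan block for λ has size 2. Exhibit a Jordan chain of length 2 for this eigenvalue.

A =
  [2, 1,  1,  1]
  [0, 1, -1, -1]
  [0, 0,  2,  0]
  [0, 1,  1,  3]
A Jordan chain for λ = 2 of length 2:
v_1 = (1, -1, 0, 1)ᵀ
v_2 = (0, 1, 0, 0)ᵀ

Let N = A − (2)·I. We want v_2 with N^2 v_2 = 0 but N^1 v_2 ≠ 0; then v_{j-1} := N · v_j for j = 2, …, 2.

Pick v_2 = (0, 1, 0, 0)ᵀ.
Then v_1 = N · v_2 = (1, -1, 0, 1)ᵀ.

Sanity check: (A − (2)·I) v_1 = (0, 0, 0, 0)ᵀ = 0. ✓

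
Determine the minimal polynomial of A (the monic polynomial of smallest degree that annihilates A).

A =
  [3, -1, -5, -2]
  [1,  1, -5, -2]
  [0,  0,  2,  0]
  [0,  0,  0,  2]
x^2 - 4*x + 4

The characteristic polynomial is χ_A(x) = (x - 2)^4, so the eigenvalues are known. The minimal polynomial is
  m_A(x) = Π_λ (x − λ)^{k_λ}
where k_λ is the size of the *largest* Jordan block for λ (equivalently, the smallest k with (A − λI)^k v = 0 for every generalised eigenvector v of λ).

  λ = 2: largest Jordan block has size 2, contributing (x − 2)^2

So m_A(x) = (x - 2)^2 = x^2 - 4*x + 4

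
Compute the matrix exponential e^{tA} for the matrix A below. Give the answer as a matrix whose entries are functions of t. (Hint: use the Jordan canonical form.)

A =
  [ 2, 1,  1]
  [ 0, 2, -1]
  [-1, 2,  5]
e^{tA} =
  [-t*exp(3*t) + exp(3*t), t*exp(3*t), t*exp(3*t)]
  [t^2*exp(3*t)/2, -t^2*exp(3*t)/2 - t*exp(3*t) + exp(3*t), -t^2*exp(3*t)/2 - t*exp(3*t)]
  [-t^2*exp(3*t)/2 - t*exp(3*t), t^2*exp(3*t)/2 + 2*t*exp(3*t), t^2*exp(3*t)/2 + 2*t*exp(3*t) + exp(3*t)]

Strategy: write A = P · J · P⁻¹ where J is a Jordan canonical form, so e^{tA} = P · e^{tJ} · P⁻¹, and e^{tJ} can be computed block-by-block.

A has Jordan form
J =
  [3, 1, 0]
  [0, 3, 1]
  [0, 0, 3]
(up to reordering of blocks).

Per-block formulas:
  For a 3×3 Jordan block J_3(3): exp(t · J_3(3)) = e^(3t)·(I + t·N + (t^2/2)·N^2), where N is the 3×3 nilpotent shift.

After assembling e^{tJ} and conjugating by P, we get:

e^{tA} =
  [-t*exp(3*t) + exp(3*t), t*exp(3*t), t*exp(3*t)]
  [t^2*exp(3*t)/2, -t^2*exp(3*t)/2 - t*exp(3*t) + exp(3*t), -t^2*exp(3*t)/2 - t*exp(3*t)]
  [-t^2*exp(3*t)/2 - t*exp(3*t), t^2*exp(3*t)/2 + 2*t*exp(3*t), t^2*exp(3*t)/2 + 2*t*exp(3*t) + exp(3*t)]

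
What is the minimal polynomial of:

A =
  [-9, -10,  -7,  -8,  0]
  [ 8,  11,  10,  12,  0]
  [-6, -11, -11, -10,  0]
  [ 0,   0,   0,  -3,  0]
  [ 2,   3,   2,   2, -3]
x^3 + 9*x^2 + 27*x + 27

The characteristic polynomial is χ_A(x) = (x + 3)^5, so the eigenvalues are known. The minimal polynomial is
  m_A(x) = Π_λ (x − λ)^{k_λ}
where k_λ is the size of the *largest* Jordan block for λ (equivalently, the smallest k with (A − λI)^k v = 0 for every generalised eigenvector v of λ).

  λ = -3: largest Jordan block has size 3, contributing (x + 3)^3

So m_A(x) = (x + 3)^3 = x^3 + 9*x^2 + 27*x + 27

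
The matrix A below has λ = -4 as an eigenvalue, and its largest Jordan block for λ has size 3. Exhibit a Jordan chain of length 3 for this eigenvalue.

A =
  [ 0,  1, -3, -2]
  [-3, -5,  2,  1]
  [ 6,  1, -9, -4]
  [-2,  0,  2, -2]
A Jordan chain for λ = -4 of length 3:
v_1 = (-1, 1, -1, 0)ᵀ
v_2 = (4, -3, 6, -2)ᵀ
v_3 = (1, 0, 0, 0)ᵀ

Let N = A − (-4)·I. We want v_3 with N^3 v_3 = 0 but N^2 v_3 ≠ 0; then v_{j-1} := N · v_j for j = 3, …, 2.

Pick v_3 = (1, 0, 0, 0)ᵀ.
Then v_2 = N · v_3 = (4, -3, 6, -2)ᵀ.
Then v_1 = N · v_2 = (-1, 1, -1, 0)ᵀ.

Sanity check: (A − (-4)·I) v_1 = (0, 0, 0, 0)ᵀ = 0. ✓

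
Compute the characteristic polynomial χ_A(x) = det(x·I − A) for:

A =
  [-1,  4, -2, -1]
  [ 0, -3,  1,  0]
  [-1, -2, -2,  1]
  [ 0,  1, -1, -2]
x^4 + 8*x^3 + 24*x^2 + 32*x + 16

Expanding det(x·I − A) (e.g. by cofactor expansion or by noting that A is similar to its Jordan form J, which has the same characteristic polynomial as A) gives
  χ_A(x) = x^4 + 8*x^3 + 24*x^2 + 32*x + 16
which factors as (x + 2)^4. The eigenvalues (with algebraic multiplicities) are λ = -2 with multiplicity 4.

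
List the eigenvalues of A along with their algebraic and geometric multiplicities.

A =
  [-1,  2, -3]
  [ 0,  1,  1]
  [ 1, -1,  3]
λ = 1: alg = 3, geom = 1

Step 1 — factor the characteristic polynomial to read off the algebraic multiplicities:
  χ_A(x) = (x - 1)^3

Step 2 — compute geometric multiplicities via the rank-nullity identity g(λ) = n − rank(A − λI):
  rank(A − (1)·I) = 2, so dim ker(A − (1)·I) = n − 2 = 1

Summary:
  λ = 1: algebraic multiplicity = 3, geometric multiplicity = 1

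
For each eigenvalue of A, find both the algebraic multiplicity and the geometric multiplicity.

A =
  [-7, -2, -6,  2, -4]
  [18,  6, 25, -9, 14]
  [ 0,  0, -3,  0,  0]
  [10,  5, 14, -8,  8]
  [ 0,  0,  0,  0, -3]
λ = -3: alg = 5, geom = 3

Step 1 — factor the characteristic polynomial to read off the algebraic multiplicities:
  χ_A(x) = (x + 3)^5

Step 2 — compute geometric multiplicities via the rank-nullity identity g(λ) = n − rank(A − λI):
  rank(A − (-3)·I) = 2, so dim ker(A − (-3)·I) = n − 2 = 3

Summary:
  λ = -3: algebraic multiplicity = 5, geometric multiplicity = 3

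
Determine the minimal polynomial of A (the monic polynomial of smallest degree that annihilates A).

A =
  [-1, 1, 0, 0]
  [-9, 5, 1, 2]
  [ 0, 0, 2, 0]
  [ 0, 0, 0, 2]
x^3 - 6*x^2 + 12*x - 8

The characteristic polynomial is χ_A(x) = (x - 2)^4, so the eigenvalues are known. The minimal polynomial is
  m_A(x) = Π_λ (x − λ)^{k_λ}
where k_λ is the size of the *largest* Jordan block for λ (equivalently, the smallest k with (A − λI)^k v = 0 for every generalised eigenvector v of λ).

  λ = 2: largest Jordan block has size 3, contributing (x − 2)^3

So m_A(x) = (x - 2)^3 = x^3 - 6*x^2 + 12*x - 8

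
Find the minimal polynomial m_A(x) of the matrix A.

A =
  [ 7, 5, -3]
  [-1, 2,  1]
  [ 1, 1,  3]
x^3 - 12*x^2 + 48*x - 64

The characteristic polynomial is χ_A(x) = (x - 4)^3, so the eigenvalues are known. The minimal polynomial is
  m_A(x) = Π_λ (x − λ)^{k_λ}
where k_λ is the size of the *largest* Jordan block for λ (equivalently, the smallest k with (A − λI)^k v = 0 for every generalised eigenvector v of λ).

  λ = 4: largest Jordan block has size 3, contributing (x − 4)^3

So m_A(x) = (x - 4)^3 = x^3 - 12*x^2 + 48*x - 64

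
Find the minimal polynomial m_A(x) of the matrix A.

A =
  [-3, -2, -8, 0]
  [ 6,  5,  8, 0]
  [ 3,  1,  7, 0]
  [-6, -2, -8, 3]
x^2 - 6*x + 9

The characteristic polynomial is χ_A(x) = (x - 3)^4, so the eigenvalues are known. The minimal polynomial is
  m_A(x) = Π_λ (x − λ)^{k_λ}
where k_λ is the size of the *largest* Jordan block for λ (equivalently, the smallest k with (A − λI)^k v = 0 for every generalised eigenvector v of λ).

  λ = 3: largest Jordan block has size 2, contributing (x − 3)^2

So m_A(x) = (x - 3)^2 = x^2 - 6*x + 9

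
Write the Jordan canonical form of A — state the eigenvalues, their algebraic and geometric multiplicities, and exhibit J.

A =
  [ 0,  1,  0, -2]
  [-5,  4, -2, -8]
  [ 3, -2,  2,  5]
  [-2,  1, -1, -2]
J_2(1) ⊕ J_2(1)

The characteristic polynomial is
  det(x·I − A) = x^4 - 4*x^3 + 6*x^2 - 4*x + 1 = (x - 1)^4

Eigenvalues and multiplicities (the geometric multiplicity of λ is n − rank(A − λI), which equals the number of Jordan blocks for λ):
  λ = 1: algebraic multiplicity = 4, geometric multiplicity = 2

Determining the block sizes for each eigenvalue:
  λ = 1: with am = 4 and gm = 2, the partition is not yet determined (e.g. several partitions of 4 into 2 parts exist). Let N = A − (1)·I. Computing rank(N^1) = 2, rank(N^2) = 0; the number of blocks of size ≥ j is rank(N^{j−1}) − rank(N^j), giving [2, 2]. So we have 2 block(s) of size 2 → block sizes [2, 2]

Assembling the blocks gives a Jordan form
J =
  [1, 1, 0, 0]
  [0, 1, 0, 0]
  [0, 0, 1, 1]
  [0, 0, 0, 1]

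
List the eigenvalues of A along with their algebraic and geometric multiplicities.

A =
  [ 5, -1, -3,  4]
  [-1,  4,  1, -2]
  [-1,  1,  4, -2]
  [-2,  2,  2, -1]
λ = 3: alg = 4, geom = 2

Step 1 — factor the characteristic polynomial to read off the algebraic multiplicities:
  χ_A(x) = (x - 3)^4

Step 2 — compute geometric multiplicities via the rank-nullity identity g(λ) = n − rank(A − λI):
  rank(A − (3)·I) = 2, so dim ker(A − (3)·I) = n − 2 = 2

Summary:
  λ = 3: algebraic multiplicity = 4, geometric multiplicity = 2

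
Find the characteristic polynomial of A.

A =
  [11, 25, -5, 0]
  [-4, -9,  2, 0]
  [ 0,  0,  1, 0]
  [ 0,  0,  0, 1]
x^4 - 4*x^3 + 6*x^2 - 4*x + 1

Expanding det(x·I − A) (e.g. by cofactor expansion or by noting that A is similar to its Jordan form J, which has the same characteristic polynomial as A) gives
  χ_A(x) = x^4 - 4*x^3 + 6*x^2 - 4*x + 1
which factors as (x - 1)^4. The eigenvalues (with algebraic multiplicities) are λ = 1 with multiplicity 4.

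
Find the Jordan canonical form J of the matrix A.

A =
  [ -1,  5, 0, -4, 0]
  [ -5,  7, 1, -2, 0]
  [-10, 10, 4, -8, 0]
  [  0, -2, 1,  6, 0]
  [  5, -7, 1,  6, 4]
J_3(4) ⊕ J_1(4) ⊕ J_1(4)

The characteristic polynomial is
  det(x·I − A) = x^5 - 20*x^4 + 160*x^3 - 640*x^2 + 1280*x - 1024 = (x - 4)^5

Eigenvalues and multiplicities (the geometric multiplicity of λ is n − rank(A − λI), which equals the number of Jordan blocks for λ):
  λ = 4: algebraic multiplicity = 5, geometric multiplicity = 3

Determining the block sizes for each eigenvalue:
  λ = 4: with am = 5 and gm = 3, the partition is not yet determined (e.g. several partitions of 5 into 3 parts exist). Let N = A − (4)·I. Computing rank(N^1) = 2, rank(N^2) = 1, rank(N^3) = 0; the number of blocks of size ≥ j is rank(N^{j−1}) − rank(N^j), giving [3, 1, 1]. So we have 1 block(s) of size 3, 2 block(s) of size 1 → block sizes [3, 1, 1]

Assembling the blocks gives a Jordan form
J =
  [4, 1, 0, 0, 0]
  [0, 4, 1, 0, 0]
  [0, 0, 4, 0, 0]
  [0, 0, 0, 4, 0]
  [0, 0, 0, 0, 4]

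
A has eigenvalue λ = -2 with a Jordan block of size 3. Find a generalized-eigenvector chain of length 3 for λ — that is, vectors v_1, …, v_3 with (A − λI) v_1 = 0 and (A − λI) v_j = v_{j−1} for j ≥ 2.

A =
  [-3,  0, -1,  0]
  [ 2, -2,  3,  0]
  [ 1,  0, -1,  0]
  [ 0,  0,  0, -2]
A Jordan chain for λ = -2 of length 3:
v_1 = (0, 1, 0, 0)ᵀ
v_2 = (-1, 2, 1, 0)ᵀ
v_3 = (1, 0, 0, 0)ᵀ

Let N = A − (-2)·I. We want v_3 with N^3 v_3 = 0 but N^2 v_3 ≠ 0; then v_{j-1} := N · v_j for j = 3, …, 2.

Pick v_3 = (1, 0, 0, 0)ᵀ.
Then v_2 = N · v_3 = (-1, 2, 1, 0)ᵀ.
Then v_1 = N · v_2 = (0, 1, 0, 0)ᵀ.

Sanity check: (A − (-2)·I) v_1 = (0, 0, 0, 0)ᵀ = 0. ✓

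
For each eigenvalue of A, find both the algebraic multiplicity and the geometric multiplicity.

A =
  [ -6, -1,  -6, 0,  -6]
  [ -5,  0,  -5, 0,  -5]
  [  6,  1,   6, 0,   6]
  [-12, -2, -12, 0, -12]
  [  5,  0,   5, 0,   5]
λ = 0: alg = 4, geom = 3; λ = 5: alg = 1, geom = 1

Step 1 — factor the characteristic polynomial to read off the algebraic multiplicities:
  χ_A(x) = x^4*(x - 5)

Step 2 — compute geometric multiplicities via the rank-nullity identity g(λ) = n − rank(A − λI):
  rank(A − (0)·I) = 2, so dim ker(A − (0)·I) = n − 2 = 3
  rank(A − (5)·I) = 4, so dim ker(A − (5)·I) = n − 4 = 1

Summary:
  λ = 0: algebraic multiplicity = 4, geometric multiplicity = 3
  λ = 5: algebraic multiplicity = 1, geometric multiplicity = 1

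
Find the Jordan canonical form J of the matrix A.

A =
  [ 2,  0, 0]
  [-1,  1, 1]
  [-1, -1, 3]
J_2(2) ⊕ J_1(2)

The characteristic polynomial is
  det(x·I − A) = x^3 - 6*x^2 + 12*x - 8 = (x - 2)^3

Eigenvalues and multiplicities (the geometric multiplicity of λ is n − rank(A − λI), which equals the number of Jordan blocks for λ):
  λ = 2: algebraic multiplicity = 3, geometric multiplicity = 2

Determining the block sizes for each eigenvalue:
  λ = 2: 2 blocks summing to 3 forces exactly one block of size 2 and the rest size 1 → block sizes [2, 1]

Assembling the blocks gives a Jordan form
J =
  [2, 1, 0]
  [0, 2, 0]
  [0, 0, 2]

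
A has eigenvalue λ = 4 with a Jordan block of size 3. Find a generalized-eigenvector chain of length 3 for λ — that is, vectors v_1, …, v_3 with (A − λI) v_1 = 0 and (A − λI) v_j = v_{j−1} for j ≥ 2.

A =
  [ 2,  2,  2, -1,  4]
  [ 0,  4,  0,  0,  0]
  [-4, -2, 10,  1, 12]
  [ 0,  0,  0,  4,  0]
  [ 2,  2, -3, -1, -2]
A Jordan chain for λ = 4 of length 3:
v_1 = (0, 0, 4, 0, -2)ᵀ
v_2 = (2, 0, -2, 0, 2)ᵀ
v_3 = (0, 1, 0, 0, 0)ᵀ

Let N = A − (4)·I. We want v_3 with N^3 v_3 = 0 but N^2 v_3 ≠ 0; then v_{j-1} := N · v_j for j = 3, …, 2.

Pick v_3 = (0, 1, 0, 0, 0)ᵀ.
Then v_2 = N · v_3 = (2, 0, -2, 0, 2)ᵀ.
Then v_1 = N · v_2 = (0, 0, 4, 0, -2)ᵀ.

Sanity check: (A − (4)·I) v_1 = (0, 0, 0, 0, 0)ᵀ = 0. ✓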